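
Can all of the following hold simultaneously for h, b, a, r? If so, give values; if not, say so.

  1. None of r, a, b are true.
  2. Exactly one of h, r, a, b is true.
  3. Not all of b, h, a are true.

h = True, b = False, a = False, r = False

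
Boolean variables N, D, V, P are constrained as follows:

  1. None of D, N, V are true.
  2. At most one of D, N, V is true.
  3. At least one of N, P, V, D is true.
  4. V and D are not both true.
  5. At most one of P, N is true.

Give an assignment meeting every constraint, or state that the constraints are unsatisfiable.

N: False, D: False, V: False, P: True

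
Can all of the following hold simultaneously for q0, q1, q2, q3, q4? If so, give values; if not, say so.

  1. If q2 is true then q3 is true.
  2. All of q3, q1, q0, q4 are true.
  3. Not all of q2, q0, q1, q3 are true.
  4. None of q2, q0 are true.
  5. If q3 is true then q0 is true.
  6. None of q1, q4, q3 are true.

The formula is unsatisfiable.

Case q0 = True:
  Constraint (4) is violated (q0=T) — contradiction.
Case q0 = False:
  Constraint (2) is violated (q0=F) — contradiction.
Both cases fail — unsatisfiable.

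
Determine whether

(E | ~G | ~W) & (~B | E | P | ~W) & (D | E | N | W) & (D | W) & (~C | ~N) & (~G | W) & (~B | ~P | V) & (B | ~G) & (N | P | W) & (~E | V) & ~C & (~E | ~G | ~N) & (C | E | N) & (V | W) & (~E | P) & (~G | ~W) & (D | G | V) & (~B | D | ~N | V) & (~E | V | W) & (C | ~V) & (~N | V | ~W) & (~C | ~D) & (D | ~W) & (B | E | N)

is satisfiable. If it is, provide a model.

UNSATISFIABLE

Case C = True:
  Clause (~C) is falsified — contradiction.
Case C = False:
  (C | ~V) forces V = False.
  (~E | V) forces E = False.
  (C | E | N) forces N = True.
  (V | W) forces W = True.
  Clause (~N | V | ~W) is falsified — contradiction.
Both cases fail, so the formula is unsatisfiable.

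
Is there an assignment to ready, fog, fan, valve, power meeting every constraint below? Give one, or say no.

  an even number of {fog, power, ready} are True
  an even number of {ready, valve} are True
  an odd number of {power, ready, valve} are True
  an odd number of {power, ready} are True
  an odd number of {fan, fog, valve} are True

ready: False, fog: True, fan: False, valve: False, power: True

{fog, power, ready}: 2 true → even ✓
{ready, valve}: 0 true → even ✓
{power, ready, valve}: 1 true → odd ✓
{power, ready}: 1 true → odd ✓
{fan, fog, valve}: 1 true → odd ✓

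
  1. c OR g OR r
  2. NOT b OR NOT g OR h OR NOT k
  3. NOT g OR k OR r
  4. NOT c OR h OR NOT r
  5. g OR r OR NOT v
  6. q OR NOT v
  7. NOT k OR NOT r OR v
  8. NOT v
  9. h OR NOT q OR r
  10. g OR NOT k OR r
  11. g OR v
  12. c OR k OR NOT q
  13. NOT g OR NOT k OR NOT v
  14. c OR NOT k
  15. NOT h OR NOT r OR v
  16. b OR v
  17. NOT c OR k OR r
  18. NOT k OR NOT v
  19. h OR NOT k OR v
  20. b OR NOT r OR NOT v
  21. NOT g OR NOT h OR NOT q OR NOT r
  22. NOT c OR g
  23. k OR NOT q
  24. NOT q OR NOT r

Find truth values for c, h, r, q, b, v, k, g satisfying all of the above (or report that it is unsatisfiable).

Unit clause (NOT v) forces v = False.
In (g OR v) only g is left, so g = True.
In (b OR v) only b is left, so b = True.
Set c = False.
  then (c OR NOT k) forces k = False.
  then (k OR NOT q) forces q = False.
  then (NOT g OR k OR r) forces r = True.
  then (NOT h OR NOT r OR v) forces h = False.
All clauses satisfied.

c = False, h = False, r = True, q = False, b = True, v = False, k = False, g = True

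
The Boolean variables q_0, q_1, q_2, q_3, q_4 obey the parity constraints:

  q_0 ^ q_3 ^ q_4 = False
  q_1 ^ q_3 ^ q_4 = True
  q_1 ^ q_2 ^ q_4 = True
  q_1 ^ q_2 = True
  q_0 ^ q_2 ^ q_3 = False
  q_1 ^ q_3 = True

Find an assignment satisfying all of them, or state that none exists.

q_0=F; q_1=T; q_2=F; q_3=F; q_4=F

q_0 ^ q_3 ^ q_4 = F ^ F ^ F = False ✓
q_1 ^ q_3 ^ q_4 = T ^ F ^ F = True ✓
q_1 ^ q_2 ^ q_4 = T ^ F ^ F = True ✓
q_1 ^ q_2 = T ^ F = True ✓
q_0 ^ q_2 ^ q_3 = F ^ F ^ F = False ✓
q_1 ^ q_3 = T ^ F = True ✓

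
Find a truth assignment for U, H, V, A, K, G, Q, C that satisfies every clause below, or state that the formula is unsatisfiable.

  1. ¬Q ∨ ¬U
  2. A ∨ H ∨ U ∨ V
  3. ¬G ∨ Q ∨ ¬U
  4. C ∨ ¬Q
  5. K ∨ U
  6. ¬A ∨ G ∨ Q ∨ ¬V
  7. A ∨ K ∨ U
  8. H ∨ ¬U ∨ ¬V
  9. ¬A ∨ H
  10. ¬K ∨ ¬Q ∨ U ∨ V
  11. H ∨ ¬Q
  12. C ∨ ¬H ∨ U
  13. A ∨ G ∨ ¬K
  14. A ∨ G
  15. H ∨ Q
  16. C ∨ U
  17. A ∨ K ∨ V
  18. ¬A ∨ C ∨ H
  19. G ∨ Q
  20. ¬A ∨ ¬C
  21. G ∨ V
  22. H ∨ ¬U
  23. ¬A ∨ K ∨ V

Try U = True:
  (¬Q ∨ ¬U) forces Q = False.
  (¬G ∨ Q ∨ ¬U) forces G = False.
  clause (G ∨ Q) is falsified — backtrack.
So U = False.
  then (K ∨ U) forces K = True.
  then (C ∨ U) forces C = True.
  then (¬A ∨ ¬C) forces A = False.
  then (A ∨ G ∨ ¬K) forces G = True.
Set H = True.
Set V = True.
Set Q = False.
All clauses satisfied.

U: False; H: True; V: True; A: False; K: True; G: True; Q: False; C: True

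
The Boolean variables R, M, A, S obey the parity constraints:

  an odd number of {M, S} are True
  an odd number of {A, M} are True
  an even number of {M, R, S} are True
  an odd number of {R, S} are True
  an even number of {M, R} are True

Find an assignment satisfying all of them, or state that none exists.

R=T, M=T, A=F, S=F

{M, S}: 1 true → odd ✓
{A, M}: 1 true → odd ✓
{M, R, S}: 2 true → even ✓
{R, S}: 1 true → odd ✓
{M, R}: 2 true → even ✓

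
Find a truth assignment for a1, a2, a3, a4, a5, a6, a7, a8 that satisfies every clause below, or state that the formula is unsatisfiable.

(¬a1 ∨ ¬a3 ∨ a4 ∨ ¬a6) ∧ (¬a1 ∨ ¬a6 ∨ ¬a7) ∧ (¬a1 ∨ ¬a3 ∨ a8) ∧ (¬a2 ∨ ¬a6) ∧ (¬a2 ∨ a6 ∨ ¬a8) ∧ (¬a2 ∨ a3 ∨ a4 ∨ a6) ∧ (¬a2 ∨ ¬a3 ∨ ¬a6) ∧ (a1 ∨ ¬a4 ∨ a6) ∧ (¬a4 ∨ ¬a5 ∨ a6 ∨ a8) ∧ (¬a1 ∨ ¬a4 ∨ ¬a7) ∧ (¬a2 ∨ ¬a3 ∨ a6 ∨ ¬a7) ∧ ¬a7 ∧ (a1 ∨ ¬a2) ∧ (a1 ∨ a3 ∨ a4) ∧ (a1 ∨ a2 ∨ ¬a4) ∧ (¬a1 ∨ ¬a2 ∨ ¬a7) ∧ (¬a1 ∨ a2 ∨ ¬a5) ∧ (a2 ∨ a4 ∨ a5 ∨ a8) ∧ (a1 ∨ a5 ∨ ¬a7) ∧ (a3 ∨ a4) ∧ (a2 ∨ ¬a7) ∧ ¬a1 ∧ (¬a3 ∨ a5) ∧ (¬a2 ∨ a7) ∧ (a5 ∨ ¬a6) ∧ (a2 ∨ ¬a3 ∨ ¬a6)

Unit clause (¬a7) forces a7 = False.
Unit clause (¬a1) forces a1 = False.
In (¬a2 ∨ a7) only ¬a2 is left, so a2 = False.
In (a1 ∨ a2 ∨ ¬a4) only ¬a4 is left, so a4 = False.
In (a3 ∨ a4) only a3 is left, so a3 = True.
In (¬a3 ∨ a5) only a5 is left, so a5 = True.
In (a2 ∨ ¬a3 ∨ ¬a6) only ¬a6 is left, so a6 = False.
Set a8 = True.
All clauses satisfied.

a1: False; a2: False; a3: True; a4: False; a5: True; a6: False; a7: False; a8: True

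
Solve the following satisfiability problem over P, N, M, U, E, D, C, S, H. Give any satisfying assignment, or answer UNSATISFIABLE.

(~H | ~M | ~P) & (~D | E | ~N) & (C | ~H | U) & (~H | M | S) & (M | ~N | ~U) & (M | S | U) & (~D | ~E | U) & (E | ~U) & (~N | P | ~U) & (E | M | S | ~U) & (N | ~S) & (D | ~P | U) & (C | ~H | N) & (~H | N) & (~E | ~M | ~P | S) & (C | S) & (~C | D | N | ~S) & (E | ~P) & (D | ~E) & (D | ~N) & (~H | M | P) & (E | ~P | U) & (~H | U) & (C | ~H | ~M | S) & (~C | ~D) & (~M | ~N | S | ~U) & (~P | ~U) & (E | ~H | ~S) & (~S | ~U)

P = False; N = False; M = True; U = False; E = False; D = False; C = True; S = False; H = False

Try P = True:
  (E | ~P) forces E = True.
  (D | ~E) forces D = True.
  (~D | ~E | U) forces U = True.
  clause (~P | ~U) is falsified — backtrack.
So P = False.
Try N = True:
  (~N | P | ~U) forces U = False.
  (D | ~N) forces D = True.
  (~D | E | ~N) forces E = True.
  clause (~D | ~E | U) is falsified — backtrack.
So N = False.
  then (N | ~S) forces S = False.
  then (~H | N) forces H = False.
  then (C | S) forces C = True.
  then (~C | ~D) forces D = False.
  then (D | ~E) forces E = False.
  then (E | ~U) forces U = False.
  then (M | S | U) forces M = True.
All clauses satisfied.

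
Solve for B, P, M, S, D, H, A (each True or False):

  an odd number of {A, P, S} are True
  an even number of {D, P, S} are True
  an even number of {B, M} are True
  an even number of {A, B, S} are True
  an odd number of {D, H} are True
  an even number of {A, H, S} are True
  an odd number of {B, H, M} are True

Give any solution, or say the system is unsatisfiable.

B: True, P: False, M: True, S: False, D: False, H: True, A: True

{A, P, S}: 1 true → odd ✓
{D, P, S}: 0 true → even ✓
{B, M}: 2 true → even ✓
{A, B, S}: 2 true → even ✓
{D, H}: 1 true → odd ✓
{A, H, S}: 2 true → even ✓
{B, H, M}: 3 true → odd ✓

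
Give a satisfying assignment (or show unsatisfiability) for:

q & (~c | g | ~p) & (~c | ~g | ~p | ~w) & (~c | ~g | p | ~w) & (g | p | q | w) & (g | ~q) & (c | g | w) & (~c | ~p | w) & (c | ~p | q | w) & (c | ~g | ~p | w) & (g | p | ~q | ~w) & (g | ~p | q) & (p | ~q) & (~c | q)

c: False, q: True, p: True, g: True, w: True

Unit clause (q) forces q = True.
In (g | ~q) only g is left, so g = True.
In (p | ~q) only p is left, so p = True.
Set c = False.
  then (c | ~g | ~p | w) forces w = True.
All clauses satisfied.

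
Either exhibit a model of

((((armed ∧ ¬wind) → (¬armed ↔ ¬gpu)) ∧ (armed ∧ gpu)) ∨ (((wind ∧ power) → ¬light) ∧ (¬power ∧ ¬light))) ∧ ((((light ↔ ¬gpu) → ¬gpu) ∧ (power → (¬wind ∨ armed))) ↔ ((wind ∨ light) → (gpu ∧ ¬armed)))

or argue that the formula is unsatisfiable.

armed = False; wind = False; gpu = False; power = False; light = False

  (((armed ∧ ¬wind) → (¬armed ↔ ¬gpu)) ∧ (armed ∧ gpu)) ∨ (((wind ∧ power) → ¬light) ∧ (¬power ∧ ¬light)) = True
    ((armed ∧ ¬wind) → (¬armed ↔ ¬gpu)) ∧ (armed ∧ gpu) = False
      (armed ∧ ¬wind) → (¬armed ↔ ¬gpu) = True
        armed ∧ ¬wind = False
          ¬wind = True
        ¬armed ↔ ¬gpu = True
          ¬armed = True
          ¬gpu = True
      armed ∧ gpu = False
    ((wind ∧ power) → ¬light) ∧ (¬power ∧ ¬light) = True
      (wind ∧ power) → ¬light = True
        wind ∧ power = False
        ¬light = True
      ¬power ∧ ¬light = True
        ¬power = True
        ¬light = True
  (((light ↔ ¬gpu) → ¬gpu) ∧ (power → (¬wind ∨ armed))) ↔ ((wind ∨ light) → (gpu ∧ ¬armed)) = True
    ((light ↔ ¬gpu) → ¬gpu) ∧ (power → (¬wind ∨ armed)) = True
      (light ↔ ¬gpu) → ¬gpu = True
        light ↔ ¬gpu = False
          ¬gpu = True
        ¬gpu = True
      power → (¬wind ∨ armed) = True
        ¬wind ∨ armed = True
          ¬wind = True
    (wind ∨ light) → (gpu ∧ ¬armed) = True
      wind ∨ light = False
      gpu ∧ ¬armed = False
        ¬armed = True
Both conjuncts True, so the formula holds.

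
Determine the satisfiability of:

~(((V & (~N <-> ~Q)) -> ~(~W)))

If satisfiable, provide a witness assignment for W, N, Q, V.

W = False, N = False, Q = False, V = True

  ~(((V & (~N <-> ~Q)) -> ~(~W))) = True
    (V & (~N <-> ~Q)) -> ~(~W) = False
      V & (~N <-> ~Q) = True
        ~N <-> ~Q = True
          ~N = True
          ~Q = True
      ~(~W) = False
        ~W = True
The formula evaluates to True.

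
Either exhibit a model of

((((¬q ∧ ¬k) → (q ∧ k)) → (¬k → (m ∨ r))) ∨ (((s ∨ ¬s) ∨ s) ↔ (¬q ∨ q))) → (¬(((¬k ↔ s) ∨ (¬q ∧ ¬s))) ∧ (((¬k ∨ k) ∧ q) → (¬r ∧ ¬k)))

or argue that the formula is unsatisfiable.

k = True, r = True, q = False, m = True, s = True

  ((((¬q ∧ ¬k) → (q ∧ k)) → (¬k → (m ∨ r))) ∨ (((s ∨ ¬s) ∨ s) ↔ (¬q ∨ q))) → (¬(((¬k ↔ s) ∨ (¬q ∧ ¬s))) ∧ (((¬k ∨ k) ∧ q) → (¬r ∧ ¬k))) = True
    (((¬q ∧ ¬k) → (q ∧ k)) → (¬k → (m ∨ r))) ∨ (((s ∨ ¬s) ∨ s) ↔ (¬q ∨ q)) = True
      ((¬q ∧ ¬k) → (q ∧ k)) → (¬k → (m ∨ r)) = True
        (¬q ∧ ¬k) → (q ∧ k) = True
          ¬q ∧ ¬k = False
            ¬q = True
            ¬k = False
          q ∧ k = False
        ¬k → (m ∨ r) = True
          ¬k = False
          m ∨ r = True
      ((s ∨ ¬s) ∨ s) ↔ (¬q ∨ q) = True
        (s ∨ ¬s) ∨ s = True
          s ∨ ¬s = True
            ¬s = False
        ¬q ∨ q = True
          ¬q = True
    ¬(((¬k ↔ s) ∨ (¬q ∧ ¬s))) ∧ (((¬k ∨ k) ∧ q) → (¬r ∧ ¬k)) = True
      ¬(((¬k ↔ s) ∨ (¬q ∧ ¬s))) = True
        (¬k ↔ s) ∨ (¬q ∧ ¬s) = False
          ¬k ↔ s = False
            ¬k = False
          ¬q ∧ ¬s = False
            ¬q = True
            ¬s = False
      ((¬k ∨ k) ∧ q) → (¬r ∧ ¬k) = True
        (¬k ∨ k) ∧ q = False
          ¬k ∨ k = True
            ¬k = False
        ¬r ∧ ¬k = False
          ¬r = False
          ¬k = False
The formula evaluates to True.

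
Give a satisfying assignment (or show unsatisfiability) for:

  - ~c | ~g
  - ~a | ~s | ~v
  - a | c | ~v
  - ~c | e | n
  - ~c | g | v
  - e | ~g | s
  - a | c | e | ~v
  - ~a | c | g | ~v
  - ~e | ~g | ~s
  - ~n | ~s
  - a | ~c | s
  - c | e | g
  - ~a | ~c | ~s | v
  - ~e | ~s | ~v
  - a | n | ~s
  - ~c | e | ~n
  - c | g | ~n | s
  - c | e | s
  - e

a = True, c = False, e = True, n = False, s = False, g = True, v = False

Unit clause (e) forces e = True.
Set a = True.
Set c = False.
Set n = False.
Set s = False.
Set g = True.
Set v = False.
All clauses satisfied.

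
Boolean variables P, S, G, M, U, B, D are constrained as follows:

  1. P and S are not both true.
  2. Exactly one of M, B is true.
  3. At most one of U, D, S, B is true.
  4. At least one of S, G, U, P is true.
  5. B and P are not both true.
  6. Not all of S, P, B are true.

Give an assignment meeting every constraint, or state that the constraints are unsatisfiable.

P = False; S = False; G = True; M = False; U = False; B = True; D = False

  (1) P=F, S=F — not both ✓
  (2) {M, B}: 1 true — exactly one ✓
  (3) {U, D, S, B}: 1 true — at most one ✓
  (4) {S, G, U, P}: 1 true — at least one ✓
  (5) B=T, P=F — not both ✓
  (6) {S, P, B}: 1/3 true — not all ✓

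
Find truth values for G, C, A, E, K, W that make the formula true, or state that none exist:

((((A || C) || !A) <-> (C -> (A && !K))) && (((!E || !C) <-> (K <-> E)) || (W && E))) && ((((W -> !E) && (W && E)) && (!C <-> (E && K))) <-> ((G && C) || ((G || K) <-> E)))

G = False, C = False, A = True, E = True, K = False, W = True

  (((A || C) || !A) <-> (C -> (A && !K))) && (((!E || !C) <-> (K <-> E)) || (W && E)) = True
    ((A || C) || !A) <-> (C -> (A && !K)) = True
      (A || C) || !A = True
        A || C = True
        !A = False
      C -> (A && !K) = True
        A && !K = True
          !K = True
    ((!E || !C) <-> (K <-> E)) || (W && E) = True
      (!E || !C) <-> (K <-> E) = False
        !E || !C = True
          !E = False
          !C = True
        K <-> E = False
      W && E = True
  (((W -> !E) && (W && E)) && (!C <-> (E && K))) <-> ((G && C) || ((G || K) <-> E)) = True
    ((W -> !E) && (W && E)) && (!C <-> (E && K)) = False
      (W -> !E) && (W && E) = False
        W -> !E = False
          !E = False
        W && E = True
      !C <-> (E && K) = False
        !C = True
        E && K = False
    (G && C) || ((G || K) <-> E) = False
      G && C = False
      (G || K) <-> E = False
        G || K = False
Both conjuncts True, so the formula holds.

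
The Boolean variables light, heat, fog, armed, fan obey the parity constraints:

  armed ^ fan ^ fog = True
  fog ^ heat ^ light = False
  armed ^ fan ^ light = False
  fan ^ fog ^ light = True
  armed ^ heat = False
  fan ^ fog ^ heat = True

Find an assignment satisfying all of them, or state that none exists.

light: True, heat: True, fog: False, armed: True, fan: False

armed ^ fan ^ fog = T ^ F ^ F = True ✓
fog ^ heat ^ light = F ^ T ^ T = False ✓
armed ^ fan ^ light = T ^ F ^ T = False ✓
fan ^ fog ^ light = F ^ F ^ T = True ✓
armed ^ heat = T ^ T = False ✓
fan ^ fog ^ heat = F ^ F ^ T = True ✓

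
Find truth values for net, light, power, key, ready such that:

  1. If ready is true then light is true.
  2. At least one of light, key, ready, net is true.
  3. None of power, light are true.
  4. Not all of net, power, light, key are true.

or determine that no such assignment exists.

net = True, light = False, power = False, key = True, ready = False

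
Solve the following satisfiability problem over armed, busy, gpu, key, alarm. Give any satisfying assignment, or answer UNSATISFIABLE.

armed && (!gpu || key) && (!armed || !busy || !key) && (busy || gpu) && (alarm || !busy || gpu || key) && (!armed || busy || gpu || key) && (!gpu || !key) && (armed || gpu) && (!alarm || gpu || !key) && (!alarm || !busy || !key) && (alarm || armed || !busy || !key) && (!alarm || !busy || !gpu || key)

armed = True, busy = True, gpu = False, key = False, alarm = True

Unit clause (armed) forces armed = True.
Try busy = False:
  (busy || gpu) forces gpu = True.
  (!gpu || key) forces key = True.
  clause (!gpu || !key) is falsified — backtrack.
So busy = True.
  then (!armed || !busy || !key) forces key = False.
  then (!gpu || key) forces gpu = False.
  then (alarm || !busy || gpu || key) forces alarm = True.
All clauses satisfied.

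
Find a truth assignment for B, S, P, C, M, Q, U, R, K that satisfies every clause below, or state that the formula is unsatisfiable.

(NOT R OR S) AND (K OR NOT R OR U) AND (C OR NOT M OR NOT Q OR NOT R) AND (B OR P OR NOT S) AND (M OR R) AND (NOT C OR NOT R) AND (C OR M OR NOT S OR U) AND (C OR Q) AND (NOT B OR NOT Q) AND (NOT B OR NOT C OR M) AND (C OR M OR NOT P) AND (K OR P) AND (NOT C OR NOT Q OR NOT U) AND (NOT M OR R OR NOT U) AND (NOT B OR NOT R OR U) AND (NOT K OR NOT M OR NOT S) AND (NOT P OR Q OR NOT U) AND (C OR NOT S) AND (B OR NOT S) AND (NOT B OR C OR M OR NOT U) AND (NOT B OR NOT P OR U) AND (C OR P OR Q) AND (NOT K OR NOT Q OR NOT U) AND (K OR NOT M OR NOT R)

B = False, S = False, P = True, C = True, M = True, Q = False, U = False, R = False, K = True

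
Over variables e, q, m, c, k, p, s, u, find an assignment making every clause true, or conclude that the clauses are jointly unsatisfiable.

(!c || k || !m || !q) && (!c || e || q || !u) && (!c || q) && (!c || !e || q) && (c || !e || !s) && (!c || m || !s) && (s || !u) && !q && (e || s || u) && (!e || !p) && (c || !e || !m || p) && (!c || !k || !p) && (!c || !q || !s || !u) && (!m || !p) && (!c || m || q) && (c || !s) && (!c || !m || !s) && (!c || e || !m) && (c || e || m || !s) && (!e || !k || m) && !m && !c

e = True, q = False, m = False, c = False, k = False, p = False, s = False, u = False

Unit clause (!q) forces q = False.
Unit clause (!m) forces m = False.
Unit clause (!c) forces c = False.
In (c || !s) only !s is left, so s = False.
In (s || !u) only !u is left, so u = False.
In (e || s || u) only e is left, so e = True.
In (!e || !p) only !p is left, so p = False.
In (!e || !k || m) only !k is left, so k = False.
All clauses satisfied.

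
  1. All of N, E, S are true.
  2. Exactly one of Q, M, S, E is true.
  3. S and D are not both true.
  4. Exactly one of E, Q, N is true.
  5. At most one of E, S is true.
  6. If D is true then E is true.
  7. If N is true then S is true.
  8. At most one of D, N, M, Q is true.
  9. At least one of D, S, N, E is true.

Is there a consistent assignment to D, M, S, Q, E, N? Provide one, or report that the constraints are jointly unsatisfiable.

Case E = True:
  (1) forces N = True.
  Constraint (4) is violated (E=T, N=T) — contradiction.
Case E = False:
  Constraint (1) is violated (E=F) — contradiction.
Both cases fail — unsatisfiable.

Unsatisfiable — no assignment works.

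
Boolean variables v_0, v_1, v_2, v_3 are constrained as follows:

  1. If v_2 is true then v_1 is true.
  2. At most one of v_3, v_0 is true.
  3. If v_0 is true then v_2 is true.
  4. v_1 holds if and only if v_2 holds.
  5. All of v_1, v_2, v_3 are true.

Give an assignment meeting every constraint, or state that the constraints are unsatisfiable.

v_0=F, v_1=T, v_2=T, v_3=T

  (1) v_2=T ⇒ v_1: T ✓
  (2) {v_3, v_0}: 1 true — at most one ✓
  (3) v_0=F ⇒ v_2: vacuous ✓
  (4) v_1=T, v_2=T — same ✓
  (5) {v_1, v_2, v_3}: all 3 true ✓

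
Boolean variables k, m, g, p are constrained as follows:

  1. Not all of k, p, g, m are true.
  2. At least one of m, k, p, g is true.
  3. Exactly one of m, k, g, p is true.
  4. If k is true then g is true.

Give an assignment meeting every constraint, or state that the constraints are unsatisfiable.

k = False; m = False; g = False; p = True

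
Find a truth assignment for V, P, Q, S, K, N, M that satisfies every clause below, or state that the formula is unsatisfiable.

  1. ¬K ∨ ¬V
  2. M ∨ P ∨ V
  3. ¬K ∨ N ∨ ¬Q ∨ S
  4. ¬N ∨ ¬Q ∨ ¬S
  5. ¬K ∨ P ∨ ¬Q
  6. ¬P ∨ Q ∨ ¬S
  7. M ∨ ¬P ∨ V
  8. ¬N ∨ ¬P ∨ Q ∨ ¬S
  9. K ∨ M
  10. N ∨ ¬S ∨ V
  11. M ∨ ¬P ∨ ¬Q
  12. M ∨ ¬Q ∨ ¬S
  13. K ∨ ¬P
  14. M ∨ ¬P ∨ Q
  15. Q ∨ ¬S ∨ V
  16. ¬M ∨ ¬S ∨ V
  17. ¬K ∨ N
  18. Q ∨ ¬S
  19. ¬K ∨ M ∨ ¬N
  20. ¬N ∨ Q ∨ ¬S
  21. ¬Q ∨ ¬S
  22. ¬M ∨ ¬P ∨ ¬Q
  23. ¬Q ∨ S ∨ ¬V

V=F, P=F, Q=F, S=F, K=F, N=F, M=T

Set V = False.
Set P = False.
  then (M ∨ P ∨ V) forces M = True.
  then (¬M ∨ ¬S ∨ V) forces S = False.
Set Q = False.
Set K = False.
Set N = False.
All clauses satisfied.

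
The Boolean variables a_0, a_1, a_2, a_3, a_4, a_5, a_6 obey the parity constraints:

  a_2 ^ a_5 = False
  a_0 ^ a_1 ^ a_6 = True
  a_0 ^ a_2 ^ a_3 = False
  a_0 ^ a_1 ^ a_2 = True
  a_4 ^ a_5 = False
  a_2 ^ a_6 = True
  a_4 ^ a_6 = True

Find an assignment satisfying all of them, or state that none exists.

No satisfying assignment exists.

Adding constraints 2, 4, 6 mod 2: every variable appears an even number of times on the left, so the left side is 0.
But the right sides sum to 1 (mod 2). 0 ≠ 1 — the system is inconsistent.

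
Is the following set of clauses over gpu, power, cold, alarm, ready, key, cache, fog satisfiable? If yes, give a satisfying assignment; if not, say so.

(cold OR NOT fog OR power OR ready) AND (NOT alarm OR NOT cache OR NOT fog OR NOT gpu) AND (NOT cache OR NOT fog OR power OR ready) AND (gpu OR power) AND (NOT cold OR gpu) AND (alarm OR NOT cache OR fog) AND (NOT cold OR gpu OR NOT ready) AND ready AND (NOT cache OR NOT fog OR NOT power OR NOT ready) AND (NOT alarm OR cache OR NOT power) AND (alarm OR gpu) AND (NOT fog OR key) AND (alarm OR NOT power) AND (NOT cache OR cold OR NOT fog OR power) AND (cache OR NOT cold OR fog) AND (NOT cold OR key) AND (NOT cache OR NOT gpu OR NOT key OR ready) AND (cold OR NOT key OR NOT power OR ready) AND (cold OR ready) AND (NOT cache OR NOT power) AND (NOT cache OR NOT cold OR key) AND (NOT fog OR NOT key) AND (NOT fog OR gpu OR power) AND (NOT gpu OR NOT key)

gpu = True, power = False, cold = False, alarm = False, ready = True, key = False, cache = False, fog = False

Unit clause (ready) forces ready = True.
Try gpu = False:
  (gpu OR power) forces power = True.
  (NOT cold OR gpu) forces cold = False.
  (alarm OR gpu) forces alarm = True.
  (NOT alarm OR cache OR NOT power) forces cache = True.
  clause (NOT cache OR NOT power) is falsified — backtrack.
So gpu = True.
  then (NOT gpu OR NOT key) forces key = False.
  then (NOT fog OR key) forces fog = False.
  then (NOT cold OR key) forces cold = False.
Set power = False.
Set alarm = False.
  then (alarm OR NOT cache OR fog) forces cache = False.
All clauses satisfied.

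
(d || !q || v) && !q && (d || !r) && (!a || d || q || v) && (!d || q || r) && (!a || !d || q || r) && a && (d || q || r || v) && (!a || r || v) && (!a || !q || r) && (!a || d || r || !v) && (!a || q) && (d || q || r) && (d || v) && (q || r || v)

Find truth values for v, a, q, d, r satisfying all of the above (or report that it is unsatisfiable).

Case a = True:
  (!q) forces q = False.
  Clause (!a || q) is falsified — contradiction.
Case a = False:
  Clause (a) is falsified — contradiction.
Both cases fail, so the formula is unsatisfiable.

UNSATISFIABLE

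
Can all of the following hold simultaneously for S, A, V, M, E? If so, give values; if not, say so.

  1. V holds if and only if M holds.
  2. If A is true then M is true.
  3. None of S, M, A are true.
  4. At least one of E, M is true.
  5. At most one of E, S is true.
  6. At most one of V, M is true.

S=F; A=F; V=F; M=F; E=T

  (1) V=F, M=F — same ✓
  (2) A=F ⇒ M: vacuous ✓
  (3) {S, M, A}: 0 true — none ✓
  (4) {E, M}: 1 true — at least one ✓
  (5) {E, S}: 1 true — at most one ✓
  (6) {V, M}: 0 true — at most one ✓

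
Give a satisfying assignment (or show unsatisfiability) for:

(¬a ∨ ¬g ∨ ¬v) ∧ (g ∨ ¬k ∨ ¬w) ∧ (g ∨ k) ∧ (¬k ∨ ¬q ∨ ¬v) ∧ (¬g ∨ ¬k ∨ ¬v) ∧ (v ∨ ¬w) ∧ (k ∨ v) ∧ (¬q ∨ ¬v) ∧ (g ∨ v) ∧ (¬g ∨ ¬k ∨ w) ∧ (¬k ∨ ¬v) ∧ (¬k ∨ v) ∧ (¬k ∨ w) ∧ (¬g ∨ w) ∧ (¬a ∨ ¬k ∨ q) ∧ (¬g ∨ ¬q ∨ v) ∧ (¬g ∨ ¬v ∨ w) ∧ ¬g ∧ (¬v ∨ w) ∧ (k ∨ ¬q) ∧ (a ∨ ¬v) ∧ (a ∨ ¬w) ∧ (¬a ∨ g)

Case g = True:
  Clause (¬g) is falsified — contradiction.
Case g = False:
  (g ∨ k) forces k = True.
  (g ∨ ¬k ∨ ¬w) forces w = False.
  Clause (¬k ∨ w) is falsified — contradiction.
Both cases fail, so the formula is unsatisfiable.

No satisfying assignment exists.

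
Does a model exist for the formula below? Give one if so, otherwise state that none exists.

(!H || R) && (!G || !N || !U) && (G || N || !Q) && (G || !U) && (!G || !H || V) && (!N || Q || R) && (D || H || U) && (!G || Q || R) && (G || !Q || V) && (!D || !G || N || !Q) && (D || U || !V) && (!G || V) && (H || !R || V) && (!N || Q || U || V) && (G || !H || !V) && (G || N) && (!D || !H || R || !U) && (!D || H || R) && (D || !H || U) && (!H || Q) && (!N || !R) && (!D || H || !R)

H=T; U=T; V=T; D=F; N=F; Q=T; G=T; R=T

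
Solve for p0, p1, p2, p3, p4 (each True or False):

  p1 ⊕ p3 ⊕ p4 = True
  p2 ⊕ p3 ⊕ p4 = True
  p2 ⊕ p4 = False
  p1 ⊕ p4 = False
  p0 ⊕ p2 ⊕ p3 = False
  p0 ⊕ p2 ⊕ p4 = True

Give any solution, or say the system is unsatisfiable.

p0 = True, p1 = False, p2 = False, p3 = True, p4 = False

p1 ⊕ p3 ⊕ p4 = F ⊕ T ⊕ F = True ✓
p2 ⊕ p3 ⊕ p4 = F ⊕ T ⊕ F = True ✓
p2 ⊕ p4 = F ⊕ F = False ✓
p1 ⊕ p4 = F ⊕ F = False ✓
p0 ⊕ p2 ⊕ p3 = T ⊕ F ⊕ T = False ✓
p0 ⊕ p2 ⊕ p4 = T ⊕ F ⊕ F = True ✓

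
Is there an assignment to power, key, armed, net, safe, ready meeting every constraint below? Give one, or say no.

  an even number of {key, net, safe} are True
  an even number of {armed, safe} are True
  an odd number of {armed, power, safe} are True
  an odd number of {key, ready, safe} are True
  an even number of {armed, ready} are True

power=T, key=T, armed=F, net=T, safe=F, ready=F

{key, net, safe}: 2 true → even ✓
{armed, safe}: 0 true → even ✓
{armed, power, safe}: 1 true → odd ✓
{key, ready, safe}: 1 true → odd ✓
{armed, ready}: 0 true → even ✓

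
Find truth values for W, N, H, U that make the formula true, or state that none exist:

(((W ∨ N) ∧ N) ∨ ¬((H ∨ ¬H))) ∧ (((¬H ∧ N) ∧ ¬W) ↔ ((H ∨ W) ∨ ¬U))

W=F, N=T, H=F, U=F

  ((W ∨ N) ∧ N) ∨ ¬((H ∨ ¬H)) = True
    (W ∨ N) ∧ N = True
      W ∨ N = True
    ¬((H ∨ ¬H)) = False
      H ∨ ¬H = True
        ¬H = True
  ((¬H ∧ N) ∧ ¬W) ↔ ((H ∨ W) ∨ ¬U) = True
    (¬H ∧ N) ∧ ¬W = True
      ¬H ∧ N = True
        ¬H = True
      ¬W = True
    (H ∨ W) ∨ ¬U = True
      H ∨ W = False
      ¬U = True
Both conjuncts True, so the formula holds.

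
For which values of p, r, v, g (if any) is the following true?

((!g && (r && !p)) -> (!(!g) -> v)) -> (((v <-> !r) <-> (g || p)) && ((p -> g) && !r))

p = False, r = False, v = True, g = True

  ((!g && (r && !p)) -> (!(!g) -> v)) -> (((v <-> !r) <-> (g || p)) && ((p -> g) && !r)) = True
    (!g && (r && !p)) -> (!(!g) -> v) = True
      !g && (r && !p) = False
        !g = False
        r && !p = False
          !p = True
      !(!g) -> v = True
        !(!g) = True
          !g = False
    ((v <-> !r) <-> (g || p)) && ((p -> g) && !r) = True
      (v <-> !r) <-> (g || p) = True
        v <-> !r = True
          !r = True
        g || p = True
      (p -> g) && !r = True
        p -> g = True
        !r = True
The formula evaluates to True.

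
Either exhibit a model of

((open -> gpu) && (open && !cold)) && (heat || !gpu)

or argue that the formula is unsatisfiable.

heat = True, gpu = True, open = True, cold = False

  (open -> gpu) && (open && !cold) = True
    open -> gpu = True
    open && !cold = True
      !cold = True
  heat || !gpu = True
    !gpu = False
Both conjuncts True, so the formula holds.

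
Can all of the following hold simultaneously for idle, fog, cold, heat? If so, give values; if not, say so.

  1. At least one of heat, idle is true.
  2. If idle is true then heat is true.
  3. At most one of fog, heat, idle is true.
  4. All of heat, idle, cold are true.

Case idle = True:
  (2) with idle=T forces heat = True.
  Constraint (3) is violated (heat=T, idle=T) — contradiction.
Case idle = False:
  Constraint (4) is violated (idle=F) — contradiction.
Both cases fail — unsatisfiable.

Unsatisfiable — no assignment works.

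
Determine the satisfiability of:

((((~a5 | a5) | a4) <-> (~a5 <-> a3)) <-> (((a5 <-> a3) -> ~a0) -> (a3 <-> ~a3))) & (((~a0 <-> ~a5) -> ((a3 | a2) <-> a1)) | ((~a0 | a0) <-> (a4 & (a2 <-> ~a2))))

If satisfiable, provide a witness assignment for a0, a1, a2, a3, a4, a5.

a0: False; a1: False; a2: False; a3: True; a4: False; a5: True

  (((~a5 | a5) | a4) <-> (~a5 <-> a3)) <-> (((a5 <-> a3) -> ~a0) -> (a3 <-> ~a3)) = True
    ((~a5 | a5) | a4) <-> (~a5 <-> a3) = False
      (~a5 | a5) | a4 = True
        ~a5 | a5 = True
          ~a5 = False
      ~a5 <-> a3 = False
        ~a5 = False
    ((a5 <-> a3) -> ~a0) -> (a3 <-> ~a3) = False
      (a5 <-> a3) -> ~a0 = True
        a5 <-> a3 = True
        ~a0 = True
      a3 <-> ~a3 = False
        ~a3 = False
  ((~a0 <-> ~a5) -> ((a3 | a2) <-> a1)) | ((~a0 | a0) <-> (a4 & (a2 <-> ~a2))) = True
    (~a0 <-> ~a5) -> ((a3 | a2) <-> a1) = True
      ~a0 <-> ~a5 = False
        ~a0 = True
        ~a5 = False
      (a3 | a2) <-> a1 = False
        a3 | a2 = True
    (~a0 | a0) <-> (a4 & (a2 <-> ~a2)) = False
      ~a0 | a0 = True
        ~a0 = True
      a4 & (a2 <-> ~a2) = False
        a2 <-> ~a2 = False
          ~a2 = True
Both conjuncts True, so the formula holds.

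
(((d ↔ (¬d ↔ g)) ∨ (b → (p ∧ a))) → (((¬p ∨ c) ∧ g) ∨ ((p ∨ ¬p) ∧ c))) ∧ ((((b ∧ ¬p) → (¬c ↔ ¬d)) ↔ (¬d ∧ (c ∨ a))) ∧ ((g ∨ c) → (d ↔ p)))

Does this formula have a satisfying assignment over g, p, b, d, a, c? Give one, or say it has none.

g=T; p=F; b=F; d=F; a=F; c=T

  ((d ↔ (¬d ↔ g)) ∨ (b → (p ∧ a))) → (((¬p ∨ c) ∧ g) ∨ ((p ∨ ¬p) ∧ c)) = True
    (d ↔ (¬d ↔ g)) ∨ (b → (p ∧ a)) = True
      d ↔ (¬d ↔ g) = False
        ¬d ↔ g = True
          ¬d = True
      b → (p ∧ a) = True
        p ∧ a = False
    ((¬p ∨ c) ∧ g) ∨ ((p ∨ ¬p) ∧ c) = True
      (¬p ∨ c) ∧ g = True
        ¬p ∨ c = True
          ¬p = True
      (p ∨ ¬p) ∧ c = True
        p ∨ ¬p = True
          ¬p = True
  (((b ∧ ¬p) → (¬c ↔ ¬d)) ↔ (¬d ∧ (c ∨ a))) ∧ ((g ∨ c) → (d ↔ p)) = True
    ((b ∧ ¬p) → (¬c ↔ ¬d)) ↔ (¬d ∧ (c ∨ a)) = True
      (b ∧ ¬p) → (¬c ↔ ¬d) = True
        b ∧ ¬p = False
          ¬p = True
        ¬c ↔ ¬d = False
          ¬c = False
          ¬d = True
      ¬d ∧ (c ∨ a) = True
        ¬d = True
        c ∨ a = True
    (g ∨ c) → (d ↔ p) = True
      g ∨ c = True
      d ↔ p = True
Both conjuncts True, so the formula holds.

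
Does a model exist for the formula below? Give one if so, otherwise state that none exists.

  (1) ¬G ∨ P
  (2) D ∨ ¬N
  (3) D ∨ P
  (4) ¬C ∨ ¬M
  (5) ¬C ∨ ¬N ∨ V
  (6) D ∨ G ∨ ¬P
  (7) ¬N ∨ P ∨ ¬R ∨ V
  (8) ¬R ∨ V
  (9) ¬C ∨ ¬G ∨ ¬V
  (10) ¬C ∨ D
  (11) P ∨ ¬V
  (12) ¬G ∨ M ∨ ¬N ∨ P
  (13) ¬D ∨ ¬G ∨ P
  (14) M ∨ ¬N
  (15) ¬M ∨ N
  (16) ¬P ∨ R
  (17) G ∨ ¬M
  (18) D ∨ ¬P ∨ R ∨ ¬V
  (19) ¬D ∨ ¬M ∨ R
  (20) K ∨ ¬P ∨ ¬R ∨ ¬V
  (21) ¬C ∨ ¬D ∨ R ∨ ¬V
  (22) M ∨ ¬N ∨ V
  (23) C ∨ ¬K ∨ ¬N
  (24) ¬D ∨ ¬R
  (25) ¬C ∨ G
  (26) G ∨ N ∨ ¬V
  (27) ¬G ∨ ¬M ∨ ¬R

C = False; R = False; V = False; K = False; N = False; M = False; D = True; G = False; P = False

Set C = False.
Set R = False.
  then (¬P ∨ R) forces P = False.
  then (¬G ∨ P) forces G = False.
  then (D ∨ P) forces D = True.
  then (P ∨ ¬V) forces V = False.
  then (G ∨ ¬M) forces M = False.
  then (M ∨ ¬N ∨ V) forces N = False.
Set K = False.
All clauses satisfied.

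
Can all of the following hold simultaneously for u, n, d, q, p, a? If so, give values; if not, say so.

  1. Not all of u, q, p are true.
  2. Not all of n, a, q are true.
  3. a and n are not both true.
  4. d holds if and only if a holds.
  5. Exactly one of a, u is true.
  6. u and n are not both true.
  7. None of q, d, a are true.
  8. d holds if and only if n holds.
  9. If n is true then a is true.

u=T, n=F, d=F, q=F, p=T, a=F

  (1) {u, q, p}: 2/3 true — not all ✓
  (2) {n, a, q}: 0/3 true — not all ✓
  (3) a=F, n=F — not both ✓
  (4) d=F, a=F — same ✓
  (5) {a, u}: 1 true — exactly one ✓
  (6) u=T, n=F — not both ✓
  (7) {q, d, a}: 0 true — none ✓
  (8) d=F, n=F — same ✓
  (9) n=F ⇒ a: vacuous ✓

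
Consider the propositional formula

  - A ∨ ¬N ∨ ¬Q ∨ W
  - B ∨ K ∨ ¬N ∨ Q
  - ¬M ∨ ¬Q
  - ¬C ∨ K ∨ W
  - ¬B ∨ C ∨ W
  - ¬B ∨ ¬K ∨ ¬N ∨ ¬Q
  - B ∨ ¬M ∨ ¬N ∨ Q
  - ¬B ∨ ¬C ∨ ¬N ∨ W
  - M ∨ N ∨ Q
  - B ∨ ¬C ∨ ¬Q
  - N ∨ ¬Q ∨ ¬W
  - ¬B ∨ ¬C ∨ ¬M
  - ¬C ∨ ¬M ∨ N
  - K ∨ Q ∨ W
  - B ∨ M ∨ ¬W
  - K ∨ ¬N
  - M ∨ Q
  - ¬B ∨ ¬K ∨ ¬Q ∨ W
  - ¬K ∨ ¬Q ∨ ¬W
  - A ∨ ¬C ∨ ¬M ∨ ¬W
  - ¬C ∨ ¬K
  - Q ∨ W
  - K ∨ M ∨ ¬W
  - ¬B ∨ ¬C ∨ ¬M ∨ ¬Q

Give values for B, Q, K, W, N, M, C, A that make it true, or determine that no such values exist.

B = False, Q = False, K = False, W = True, N = False, M = True, C = False, A = False

Set B = False.
Set Q = False.
  then (M ∨ Q) forces M = True.
  then (Q ∨ W) forces W = True.
  then (B ∨ ¬M ∨ ¬N ∨ Q) forces N = False.
  then (¬C ∨ ¬M ∨ N) forces C = False.
Set K = False.
Set A = False.
All clauses satisfied.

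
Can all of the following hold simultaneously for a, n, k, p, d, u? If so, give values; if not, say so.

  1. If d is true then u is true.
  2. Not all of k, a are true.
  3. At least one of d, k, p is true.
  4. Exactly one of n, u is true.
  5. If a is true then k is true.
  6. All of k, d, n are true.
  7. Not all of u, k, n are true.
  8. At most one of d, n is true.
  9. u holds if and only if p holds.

Case d = True:
  (1) with d=T forces u = True.
  (4) with u=T forces n = False.
  Constraint (6) is violated (n=F) — contradiction.
Case d = False:
  Constraint (6) is violated (d=F) — contradiction.
Both cases fail — unsatisfiable.

Unsatisfiable — no assignment works.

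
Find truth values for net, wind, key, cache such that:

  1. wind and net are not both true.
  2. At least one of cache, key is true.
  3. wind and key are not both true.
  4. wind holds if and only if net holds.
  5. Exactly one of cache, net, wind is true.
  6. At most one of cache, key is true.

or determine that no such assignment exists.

net = False; wind = False; key = False; cache = True

  (1) wind=F, net=F — not both ✓
  (2) {cache, key}: 1 true — at least one ✓
  (3) wind=F, key=F — not both ✓
  (4) wind=F, net=F — same ✓
  (5) {cache, net, wind}: 1 true — exactly one ✓
  (6) {cache, key}: 1 true — at most one ✓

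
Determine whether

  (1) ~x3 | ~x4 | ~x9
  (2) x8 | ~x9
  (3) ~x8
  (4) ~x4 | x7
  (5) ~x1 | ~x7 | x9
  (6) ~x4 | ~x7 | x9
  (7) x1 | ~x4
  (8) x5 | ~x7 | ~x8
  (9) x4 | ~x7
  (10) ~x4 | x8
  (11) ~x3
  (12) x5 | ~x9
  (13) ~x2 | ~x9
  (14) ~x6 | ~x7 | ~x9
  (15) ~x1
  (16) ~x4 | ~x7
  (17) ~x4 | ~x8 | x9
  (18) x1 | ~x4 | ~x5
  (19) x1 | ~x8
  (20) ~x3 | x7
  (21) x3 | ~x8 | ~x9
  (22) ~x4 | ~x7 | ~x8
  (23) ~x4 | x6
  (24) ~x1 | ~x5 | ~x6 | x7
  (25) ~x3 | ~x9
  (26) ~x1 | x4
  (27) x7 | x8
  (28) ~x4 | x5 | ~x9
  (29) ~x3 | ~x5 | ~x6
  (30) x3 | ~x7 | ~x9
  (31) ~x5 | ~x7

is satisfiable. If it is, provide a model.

The formula is unsatisfiable.

Case x8 = True:
  Clause (~x8) is falsified — contradiction.
Case x8 = False:
  (x8 | ~x9) forces x9 = False.
  (~x4 | x8) forces x4 = False.
  (x4 | ~x7) forces x7 = False.
  Clause (x7 | x8) is falsified — contradiction.
Both cases fail, so the formula is unsatisfiable.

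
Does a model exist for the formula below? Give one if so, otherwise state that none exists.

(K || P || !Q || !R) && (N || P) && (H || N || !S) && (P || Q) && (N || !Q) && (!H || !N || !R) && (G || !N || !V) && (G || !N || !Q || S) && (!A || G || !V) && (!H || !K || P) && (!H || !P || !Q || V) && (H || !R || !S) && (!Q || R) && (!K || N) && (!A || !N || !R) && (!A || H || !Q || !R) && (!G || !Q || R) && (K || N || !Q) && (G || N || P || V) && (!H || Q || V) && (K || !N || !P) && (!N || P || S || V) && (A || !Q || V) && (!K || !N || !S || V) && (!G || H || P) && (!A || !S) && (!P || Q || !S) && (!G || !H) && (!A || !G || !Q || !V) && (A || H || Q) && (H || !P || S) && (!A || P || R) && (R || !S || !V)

N: False, H: True, K: False, Q: False, G: False, R: False, V: True, S: False, A: False, P: True

Set N = False.
  then (N || P) forces P = True.
  then (N || !Q) forces Q = False.
  then (!K || N) forces K = False.
  then (!P || Q || !S) forces S = False.
  then (H || !P || S) forces H = True.
  then (!H || Q || V) forces V = True.
  then (!G || !H) forces G = False.
  then (!A || G || !V) forces A = False.
Set R = False.
All clauses satisfied.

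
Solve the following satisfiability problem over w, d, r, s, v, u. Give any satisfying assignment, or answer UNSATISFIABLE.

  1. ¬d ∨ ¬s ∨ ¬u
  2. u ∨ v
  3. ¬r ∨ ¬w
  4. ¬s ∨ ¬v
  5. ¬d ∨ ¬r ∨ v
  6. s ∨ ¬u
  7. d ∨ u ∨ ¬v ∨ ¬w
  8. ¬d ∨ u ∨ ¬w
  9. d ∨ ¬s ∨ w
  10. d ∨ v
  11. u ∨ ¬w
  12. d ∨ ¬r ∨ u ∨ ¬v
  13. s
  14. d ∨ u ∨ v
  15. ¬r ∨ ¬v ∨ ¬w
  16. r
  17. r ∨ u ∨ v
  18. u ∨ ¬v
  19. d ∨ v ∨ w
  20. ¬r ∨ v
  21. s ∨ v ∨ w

Unsatisfiable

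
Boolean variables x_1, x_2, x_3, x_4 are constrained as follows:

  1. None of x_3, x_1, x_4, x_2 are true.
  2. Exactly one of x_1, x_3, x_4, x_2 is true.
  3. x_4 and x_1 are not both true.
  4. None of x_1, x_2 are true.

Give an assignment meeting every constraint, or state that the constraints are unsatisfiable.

Case x_1 = True:
  Constraint (1) is violated (x_1=T) — contradiction.
Case x_1 = False:
  (1) forces x_3 = False.
  (1) forces x_4 = False.
  (1) forces x_2 = False.
  Constraint (2) is violated (x_1=F, x_3=F, x_4=F, x_2=F) — contradiction.
Both cases fail — unsatisfiable.

Unsatisfiable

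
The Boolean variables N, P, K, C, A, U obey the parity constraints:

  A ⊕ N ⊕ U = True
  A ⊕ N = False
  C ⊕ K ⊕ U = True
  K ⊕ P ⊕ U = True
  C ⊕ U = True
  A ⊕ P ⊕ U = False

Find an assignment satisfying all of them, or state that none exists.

N = True, P = False, K = False, C = False, A = True, U = True

A ⊕ N ⊕ U = T ⊕ T ⊕ T = True ✓
A ⊕ N = T ⊕ T = False ✓
C ⊕ K ⊕ U = F ⊕ F ⊕ T = True ✓
K ⊕ P ⊕ U = F ⊕ F ⊕ T = True ✓
C ⊕ U = F ⊕ T = True ✓
A ⊕ P ⊕ U = T ⊕ F ⊕ T = False ✓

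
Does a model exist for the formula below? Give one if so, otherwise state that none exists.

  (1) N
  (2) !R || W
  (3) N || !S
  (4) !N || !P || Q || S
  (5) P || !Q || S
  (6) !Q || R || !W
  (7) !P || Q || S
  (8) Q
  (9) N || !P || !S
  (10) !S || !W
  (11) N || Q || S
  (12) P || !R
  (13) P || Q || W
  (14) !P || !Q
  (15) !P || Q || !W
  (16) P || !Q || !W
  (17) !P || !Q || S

R = False; S = True; W = False; Q = True; P = False; N = True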